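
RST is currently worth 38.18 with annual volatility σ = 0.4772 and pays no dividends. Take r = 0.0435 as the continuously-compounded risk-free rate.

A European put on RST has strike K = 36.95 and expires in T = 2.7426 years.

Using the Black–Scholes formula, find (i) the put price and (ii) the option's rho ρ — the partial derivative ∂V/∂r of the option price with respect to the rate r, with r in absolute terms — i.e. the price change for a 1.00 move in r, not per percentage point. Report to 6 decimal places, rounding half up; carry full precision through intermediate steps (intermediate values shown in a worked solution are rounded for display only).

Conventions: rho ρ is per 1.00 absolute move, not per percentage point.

σ√T = 0.4772·√2.7426 = 0.790281
d₁ = (ln(S/K) + (r+σ²/2)T) / (σ√T) = (ln(38.18/36.95) + (0.0435+0.4772²/2)·2.7426) / 0.790281 = (0.032746 + 0.431575) / 0.790281 = 0.587540
d₂ = d₁ − σ√T = 0.587540 − 0.790281 = -0.202742
e^{−rT} = 0.887539
N(−d₁) = 0.278421,  N(−d₂) = 0.580332
Put price V = K·e^{−rT}·N(−d₂) − S·N(−d₁) = 19.031715 − 10.630102 = 8.401613
ρ = −K·T·e^{−rT}·N(−d₂) = -52.196382

price = 8.401613
ρ = -52.196382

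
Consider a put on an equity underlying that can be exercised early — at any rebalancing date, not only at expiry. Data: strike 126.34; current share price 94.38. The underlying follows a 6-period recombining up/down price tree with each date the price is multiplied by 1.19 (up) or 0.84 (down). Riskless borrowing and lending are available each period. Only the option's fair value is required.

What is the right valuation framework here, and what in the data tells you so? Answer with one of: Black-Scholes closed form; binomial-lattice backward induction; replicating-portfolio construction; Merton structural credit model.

Key observation: the put (strike 126.34 on spot 94.38) is American-style on a 6-step discrete price model, so the early-exercise decision at every node requires stepwise backward valuation — a closed form cannot price the exercise right.

framework: binomial-lattice backward induction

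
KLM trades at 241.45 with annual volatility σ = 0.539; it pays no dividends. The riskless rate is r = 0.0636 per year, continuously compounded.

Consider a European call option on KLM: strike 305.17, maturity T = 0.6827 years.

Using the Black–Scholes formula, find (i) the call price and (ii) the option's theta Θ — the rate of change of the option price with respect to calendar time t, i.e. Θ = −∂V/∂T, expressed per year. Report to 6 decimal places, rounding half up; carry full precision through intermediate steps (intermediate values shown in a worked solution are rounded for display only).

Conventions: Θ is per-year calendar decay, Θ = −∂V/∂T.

price = 25.805706
Θ = -35.545769

σ√T = 0.539·√0.6827 = 0.445352
d₁ = (ln(S/K) + (r+σ²/2)T) / (σ√T) = (ln(241.45/305.17) + (0.0636+0.539²/2)·0.6827) / 0.445352 = (-0.234207 + 0.142589) / 0.445352 = -0.205719
d₂ = d₁ − σ√T = -0.205719 − 0.445352 = -0.651072
e^{−rT} = 0.957509
N(d₁) = 0.418505,  N(d₂) = 0.257500
Call price V = S·N(d₁) − K·e^{−rT}·N(d₂) = 101.048064 − 75.242358 = 25.805706
φ(d₁) = (1/√(2π))·e^{−d₁²/2} = 0.390589
Θ = −S·φ(d₁)·σ/(2√T) − r·K·e^{−rT}·N(d₂) = −30.760355 − 4.785414 = -35.545769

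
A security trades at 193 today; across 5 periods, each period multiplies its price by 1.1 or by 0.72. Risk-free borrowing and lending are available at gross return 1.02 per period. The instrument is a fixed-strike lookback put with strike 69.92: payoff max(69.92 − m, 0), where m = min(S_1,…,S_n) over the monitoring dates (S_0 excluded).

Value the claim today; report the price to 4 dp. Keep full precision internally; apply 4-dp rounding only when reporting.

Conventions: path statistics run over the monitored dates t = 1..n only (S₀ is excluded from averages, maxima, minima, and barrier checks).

price = 0.1099

No-arbitrage gives p* = (R−d)/(u−d) = 0.7895: enumerate every path, weight its payoff by its p*-probability, and discount by R^5.
Enumerate all 2^5 = 32 price paths (U = up ×1.1, D = down ×0.72); each path with k up-moves has probability p*^k·(1−p*)^(5−k).
DDDDD: m=37.3439, payoff=32.5761, prob=0.000414
UDDDD: m=57.0532, payoff=12.8668, prob=0.001551
DUDDD: m=57.0532, payoff=12.8668, prob=0.001551
UUDDD: m=87.1646, payoff=0.0000, prob=0.005816
DDUDD: m=57.0532, payoff=12.8668, prob=0.001551
UDUDD: m=87.1646, payoff=0.0000, prob=0.005816
DUUDD: m=87.1646, payoff=0.0000, prob=0.005816
UUUDD: m=133.1681, payoff=0.0000, prob=0.021808
DDDUD: m=57.0532, payoff=12.8668, prob=0.001551
UDDUD: m=87.1646, payoff=0.0000, prob=0.005816
DUDUD: m=87.1646, payoff=0.0000, prob=0.005816
UUDUD: m=133.1681, payoff=0.0000, prob=0.021808
DDUUD: m=87.1646, payoff=0.0000, prob=0.005816
UDUUD: m=133.1681, payoff=0.0000, prob=0.021808
DUUUD: m=133.1681, payoff=0.0000, prob=0.021808
UUUUD: m=203.4513, payoff=0.0000, prob=0.081782
DDDDU: m=51.8665, payoff=18.0535, prob=0.001551
UDDDU: m=79.2406, payoff=0.0000, prob=0.005816
DUDDU: m=79.2406, payoff=0.0000, prob=0.005816
UUDDU: m=121.0620, payoff=0.0000, prob=0.021808
DDUDU: m=79.2406, payoff=0.0000, prob=0.005816
UDUDU: m=121.0620, payoff=0.0000, prob=0.021808
DUUDU: m=121.0620, payoff=0.0000, prob=0.021808
UUUDU: m=184.9558, payoff=0.0000, prob=0.081782
DDDUU: m=72.0369, payoff=0.0000, prob=0.005816
UDDUU: m=110.0563, payoff=0.0000, prob=0.021808
DUDUU: m=110.0563, payoff=0.0000, prob=0.021808
UUDUU: m=168.1416, payoff=0.0000, prob=0.081782
DDUUU: m=100.0512, payoff=0.0000, prob=0.021808
UDUUU: m=152.8560, payoff=0.0000, prob=0.081782
DUUUU: m=138.9600, payoff=0.0000, prob=0.081782
UUUUU: m=212.3000, payoff=0.0000, prob=0.306682
Price = Σ prob·payoff / R^5 = 0.121286 / 1.104081 = 0.1099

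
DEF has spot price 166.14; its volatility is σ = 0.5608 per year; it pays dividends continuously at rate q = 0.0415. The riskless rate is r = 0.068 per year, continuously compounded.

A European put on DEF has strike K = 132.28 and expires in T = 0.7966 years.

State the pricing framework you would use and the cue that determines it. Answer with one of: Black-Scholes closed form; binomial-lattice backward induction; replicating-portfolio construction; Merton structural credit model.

Key observation: everything needed for the exact continuous-time valuation of the European put on DEF (strike 132.28) is given, and no feature rules the closed form out.

framework: Black-Scholes closed form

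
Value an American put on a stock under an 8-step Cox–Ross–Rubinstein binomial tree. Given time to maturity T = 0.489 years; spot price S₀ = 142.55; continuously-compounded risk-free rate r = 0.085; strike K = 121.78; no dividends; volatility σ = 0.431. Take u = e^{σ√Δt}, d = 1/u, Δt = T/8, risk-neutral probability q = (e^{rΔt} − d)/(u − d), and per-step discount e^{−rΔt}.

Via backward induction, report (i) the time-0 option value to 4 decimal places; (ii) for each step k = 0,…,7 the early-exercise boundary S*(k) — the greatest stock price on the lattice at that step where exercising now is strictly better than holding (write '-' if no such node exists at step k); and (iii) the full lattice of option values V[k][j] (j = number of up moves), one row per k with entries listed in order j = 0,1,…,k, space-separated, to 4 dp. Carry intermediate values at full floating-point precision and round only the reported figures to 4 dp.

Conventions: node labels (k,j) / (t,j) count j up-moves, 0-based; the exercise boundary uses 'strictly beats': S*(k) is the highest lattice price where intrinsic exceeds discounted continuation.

price = 6.3584
boundary = - - - - - 83.6718 93.0801 103.5462
tree:
6.3584
9.7000 3.0535
14.4138 5.0457 1.0756
20.7551 8.1668 1.9495 0.2052
28.7739 12.8820 3.4950 0.4107 0.0000
38.1082 19.6576 6.1808 0.8219 0.0000 0.0000
46.5655 28.6999 10.7405 1.6452 0.0000 0.0000 0.0000
54.1680 38.1082 18.2338 3.2928 0.0000 0.0000 0.0000 0.0000
61.0020 46.5655 28.6999 6.5907 0.0000 0.0000 0.0000 0.0000 0.0000

params: Δt=0.06112 u=1.11244 d=0.89892 q=0.49778 e^(-rΔt)=0.99482
t_8 payoffs: 61.0020 46.5655 28.6999 6.5907 0.0000 0.0000 0.0000 0.0000 0.0000
t_7: node(7,0) S=67.6120 payoff=54.1680 vs cont=53.5369 → 54.1680 [stop]  node(7,1) S=83.6718 payoff=38.1082 vs cont=37.4771 → 38.1082 [stop]  node(7,2) S=103.5462 payoff=18.2338 vs cont=17.6027 → 18.2338 [stop]  node(7,3) S=128.1414 payoff=0.0000 vs cont=3.2928 → 3.2928 [wait]  node(7,4) S=158.5787 payoff=0.0000 vs cont=0.0000 → 0.0000 [wait]  node(7,5) S=196.2457 payoff=0.0000 vs cont=0.0000 → 0.0000 [wait]  node(7,6) S=242.8596 payoff=0.0000 vs cont=0.0000 → 0.0000 [wait]  node(7,7) S=300.5457 payoff=0.0000 vs cont=0.0000 → 0.0000 [wait]  ⇒ S*(7)=103.5462
t_6: node(6,0) S=75.2145 payoff=46.5655 vs cont=45.9344 → 46.5655 [stop]  node(6,1) S=93.0801 payoff=28.6999 vs cont=28.0688 → 28.6999 [stop]  node(6,2) S=115.1893 payoff=6.5907 vs cont=10.7405 → 10.7405 [wait]  node(6,3) S=142.5500 payoff=0.0000 vs cont=1.6452 → 1.6452 [wait]  node(6,4) S=176.4097 payoff=0.0000 vs cont=0.0000 → 0.0000 [wait]  node(6,5) S=218.3120 payoff=0.0000 vs cont=0.0000 → 0.0000 [wait]  node(6,6) S=270.1674 payoff=0.0000 vs cont=0.0000 → 0.0000 [wait]  ⇒ S*(6)=93.0801
t_5: node(5,0) S=83.6718 payoff=38.1082 vs cont=37.4771 → 38.1082 [stop]  node(5,1) S=103.5462 payoff=18.2338 vs cont=19.6576 → 19.6576 [wait]  node(5,2) S=128.1414 payoff=0.0000 vs cont=6.1808 → 6.1808 [wait]  node(5,3) S=158.5787 payoff=0.0000 vs cont=0.8219 → 0.8219 [wait]  node(5,4) S=196.2457 payoff=0.0000 vs cont=0.0000 → 0.0000 [wait]  node(5,5) S=242.8596 payoff=0.0000 vs cont=0.0000 → 0.0000 [wait]  ⇒ S*(5)=83.6718
t_4: node(4,0) S=93.0801 payoff=28.6999 vs cont=28.7739 → 28.7739 [wait]  node(4,1) S=115.1893 payoff=6.5907 vs cont=12.8820 → 12.8820 [wait]  node(4,2) S=142.5500 payoff=0.0000 vs cont=3.4950 → 3.4950 [wait]  node(4,3) S=176.4097 payoff=0.0000 vs cont=0.4107 → 0.4107 [wait]  node(4,4) S=218.3120 payoff=0.0000 vs cont=0.0000 → 0.0000 [wait]  ⇒ S*(4)=-
t_3: node(3,0) S=103.5462 payoff=18.2338 vs cont=20.7551 → 20.7551 [wait]  node(3,1) S=128.1414 payoff=0.0000 vs cont=8.1668 → 8.1668 [wait]  node(3,2) S=158.5787 payoff=0.0000 vs cont=1.9495 → 1.9495 [wait]  node(3,3) S=196.2457 payoff=0.0000 vs cont=0.2052 → 0.2052 [wait]  ⇒ S*(3)=-
t_2: node(2,0) S=115.1893 payoff=6.5907 vs cont=14.4138 → 14.4138 [wait]  node(2,1) S=142.5500 payoff=0.0000 vs cont=5.0457 → 5.0457 [wait]  node(2,2) S=176.4097 payoff=0.0000 vs cont=1.0756 → 1.0756 [wait]  ⇒ S*(2)=-
t_1: node(1,0) S=128.1414 payoff=0.0000 vs cont=9.7000 → 9.7000 [wait]  node(1,1) S=158.5787 payoff=0.0000 vs cont=3.0535 → 3.0535 [wait]  ⇒ S*(1)=-
t_0: node(0,0) S=142.5500 payoff=0.0000 vs cont=6.3584 → 6.3584 [wait]  ⇒ S*(0)=-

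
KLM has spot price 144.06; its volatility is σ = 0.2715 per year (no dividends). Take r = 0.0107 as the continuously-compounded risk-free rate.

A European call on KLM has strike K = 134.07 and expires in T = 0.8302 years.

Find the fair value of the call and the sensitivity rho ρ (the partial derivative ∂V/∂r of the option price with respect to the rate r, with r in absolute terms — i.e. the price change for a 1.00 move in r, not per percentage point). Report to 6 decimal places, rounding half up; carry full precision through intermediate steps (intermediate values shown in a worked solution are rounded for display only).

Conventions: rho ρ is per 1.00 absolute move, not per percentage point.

price = 19.934531
ρ = 64.022351

σ√T = 0.2715·√0.8302 = 0.247378
d₁ = (ln(S/K) + (r+σ²/2)T) / (σ√T) = (ln(144.06/134.07) + (0.0107+0.2715²/2)·0.8302) / 0.247378 = (0.071868 + 0.039481) / 0.247378 = 0.450116
d₂ = d₁ − σ√T = 0.450116 − 0.247378 = 0.202738
e^{−rT} = 0.991156
N(d₁) = 0.673687,  N(d₂) = 0.580330
Call price V = S·N(d₁) − K·e^{−rT}·N(d₂) = 97.051312 − 77.116781 = 19.934531
ρ = K·T·e^{−rT}·N(d₂) = 64.022351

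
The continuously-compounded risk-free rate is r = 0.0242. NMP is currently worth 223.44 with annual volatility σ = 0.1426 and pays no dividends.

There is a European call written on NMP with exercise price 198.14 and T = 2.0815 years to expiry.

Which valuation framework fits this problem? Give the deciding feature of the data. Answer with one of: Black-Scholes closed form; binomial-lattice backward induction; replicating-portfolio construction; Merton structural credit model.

framework: Black-Scholes closed form

Key observation: with NMP following a GBM at constant σ and r, the European call struck at 198.14 prices in closed form — nothing here needs a stepwise model or a balance sheet.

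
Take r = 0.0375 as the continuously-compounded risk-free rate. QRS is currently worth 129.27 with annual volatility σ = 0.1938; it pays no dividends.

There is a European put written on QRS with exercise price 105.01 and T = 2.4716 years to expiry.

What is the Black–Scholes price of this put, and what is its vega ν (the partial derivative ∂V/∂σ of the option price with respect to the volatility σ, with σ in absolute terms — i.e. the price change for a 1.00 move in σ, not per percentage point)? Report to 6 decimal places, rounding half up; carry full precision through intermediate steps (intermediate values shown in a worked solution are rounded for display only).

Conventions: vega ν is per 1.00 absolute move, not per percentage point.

σ√T = 0.1938·√2.4716 = 0.304679
d₁ = (ln(S/K) + (r+σ²/2)T) / (σ√T) = (ln(129.27/105.01) + (0.0375+0.1938²/2)·2.4716) / 0.304679 = (0.207848 + 0.139100) / 0.304679 = 1.138730
d₂ = d₁ − σ√T = 1.138730 − 0.304679 = 0.834051
e^{−rT} = 0.911481
N(−d₁) = 0.127408,  N(−d₂) = 0.202126
Put price V = K·e^{−rT}·N(−d₂) − S·N(−d₁) = 19.346424 − 16.470020 = 2.876404
φ(d₁) = (1/√(2π))·e^{−d₁²/2} = 0.208609
ν = S·φ(d₁)·√T = 42.395601

price = 2.876404
ν = 42.395601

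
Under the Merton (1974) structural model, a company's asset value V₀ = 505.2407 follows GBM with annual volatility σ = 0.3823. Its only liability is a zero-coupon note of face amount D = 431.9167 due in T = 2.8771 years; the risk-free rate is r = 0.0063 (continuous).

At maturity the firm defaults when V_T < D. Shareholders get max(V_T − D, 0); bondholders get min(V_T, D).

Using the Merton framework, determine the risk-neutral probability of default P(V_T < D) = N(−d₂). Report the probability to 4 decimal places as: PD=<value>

Work the structural quantities from V₀ = 505.2407 against face 431.9167:
d₁ = [ln(V₀/D) + (r + σ²/2)T] / (σ√T)
   = [ln(505.2407/431.9167) + (0.0063 + 0.5·0.3823²)·2.8771] / (0.3823·√2.8771)
   = [0.156802 + 0.228375] / 0.648458 = 0.593989
d₂ = d₁ − σ√T = 0.593989 − 0.648458 = -0.054469
risk-neutral PD = N(−d₂) = N(0.054469) = 0.521719

PD=0.5217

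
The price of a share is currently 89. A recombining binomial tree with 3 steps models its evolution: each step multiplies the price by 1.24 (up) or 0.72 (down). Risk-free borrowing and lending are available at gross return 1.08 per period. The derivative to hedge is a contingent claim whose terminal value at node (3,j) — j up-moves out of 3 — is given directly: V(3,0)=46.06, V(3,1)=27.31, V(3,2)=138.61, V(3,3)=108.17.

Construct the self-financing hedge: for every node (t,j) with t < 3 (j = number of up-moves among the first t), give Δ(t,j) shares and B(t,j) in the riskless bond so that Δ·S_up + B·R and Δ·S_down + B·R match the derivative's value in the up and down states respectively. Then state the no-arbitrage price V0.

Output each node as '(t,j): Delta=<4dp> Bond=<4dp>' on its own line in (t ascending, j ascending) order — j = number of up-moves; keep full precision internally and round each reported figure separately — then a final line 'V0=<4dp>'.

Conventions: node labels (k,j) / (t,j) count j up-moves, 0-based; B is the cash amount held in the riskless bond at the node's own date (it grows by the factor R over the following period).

(0,0): Delta=0.5753 Bond=31.3037
(1,0): Delta=1.9808 Bond=-56.2608
(1,1): Delta=0.2125 Bond=73.8385
(2,0): Delta=-0.7815 Bond=66.6866
(2,1): Delta=2.6937 Bond=-117.4053
(2,2): Delta=-0.4278 Bond=167.3682
V0=82.5017

The replicating-portfolio and risk-neutral prices coincide; use p* = (1.08−0.72)/(1.24−0.72) = 0.6923 for the latter.
Payoffs at expiry: V(3,0)=46.0600, V(3,1)=27.3100, V(3,2)=138.6100, V(3,3)=108.1700
Node (2,0) S=46.1376: V=(p*·27.3100+(1−p*)·46.0600)/1.08=30.6289; Δ=(27.3100−46.0600)/(57.2106−33.2191)=-0.7815; B=V−Δ·S=66.6866
Node (2,1) S=79.4592: V=(p*·138.6100+(1−p*)·27.3100)/1.08=96.6332; Δ=(138.6100−27.3100)/(98.5294−57.2106)=2.6937; B=V−Δ·S=-117.4053
Node (2,2) S=136.8464: V=(p*·108.1700+(1−p*)·138.6100)/1.08=108.8298; Δ=(108.1700−138.6100)/(169.6895−98.5294)=-0.4278; B=V−Δ·S=167.3682
Node (1,0) S=64.0800: V=(p*·96.6332+(1−p*)·30.6289)/1.08=70.6705; Δ=(96.6332−30.6289)/(79.4592−46.1376)=1.9808; B=V−Δ·S=-56.2608
Node (1,1) S=110.3600: V=(p*·108.8298+(1−p*)·96.6332)/1.08=97.2935; Δ=(108.8298−96.6332)/(136.8464−79.4592)=0.2125; B=V−Δ·S=73.8385
Node (0,0) S=89.0000: V=(p*·97.2935+(1−p*)·70.6705)/1.08=82.5017; Δ=(97.2935−70.6705)/(110.3600−64.0800)=0.5753; B=V−Δ·S=31.3037
As a check, the time-0 holding Δ(0,0)·S0 + B(0,0) comes to 82.5017 — exactly V0.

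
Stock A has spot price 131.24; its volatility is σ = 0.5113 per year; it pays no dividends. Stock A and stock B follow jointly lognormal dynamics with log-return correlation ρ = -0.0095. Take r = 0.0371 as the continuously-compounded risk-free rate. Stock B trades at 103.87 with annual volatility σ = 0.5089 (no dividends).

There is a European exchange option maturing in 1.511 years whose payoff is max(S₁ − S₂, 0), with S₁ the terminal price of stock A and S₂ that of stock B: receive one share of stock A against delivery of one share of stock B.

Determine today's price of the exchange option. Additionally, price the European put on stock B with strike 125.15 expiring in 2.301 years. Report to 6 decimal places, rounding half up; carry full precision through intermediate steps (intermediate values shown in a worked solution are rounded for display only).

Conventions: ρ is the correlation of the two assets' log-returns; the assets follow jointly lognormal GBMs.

exchange price = 55.415937
price(stock B put K=125.15) = 38.656913

σ_eff = √(σ₁² + σ₂² − 2ρσ₁σ₂) = √(0.5113² + 0.5089² − 2·-0.0095·0.5113·0.5089) = 0.724811
d₁ = (ln(S₁/S₂) + (q₂ − q₁ + σ_eff²/2)T) / (σ_eff√T) = (ln(131.24/103.87) + (0.0 − 0.0 + 0.262675)·1.511) / 0.890957 = 0.707991
d₂ = d₁ − σ_eff√T = 0.707991 − 0.890957 = -0.182966
N(d₁) = 0.760525,  N(d₂) = 0.427412
V = S₁·e^{−q₁T}·N(d₁) − S₂·e^{−q₂T}·N(d₂) = 99.811259 − 44.395322 = 55.415937
[vanilla: stock B put K=125.15]
σ√T = 0.5089·√2.301 = 0.771953
d₁ = (ln(S/K) + (r+σ²/2)T) / (σ√T) = (ln(103.87/125.15) + (0.0371+0.5089²/2)·2.301) / 0.771953 = (-0.186373 + 0.383323) / 0.771953 = 0.255132
d₂ = d₁ − σ√T = 0.255132 − 0.771953 = -0.516821
e^{−rT} = 0.918175
N(−d₁) = 0.399311,  N(−d₂) = 0.697359
price = K·e^{−rT}·N(−d₂) − S·N(−d₁) = 80.133307 − 41.476394 = 38.656913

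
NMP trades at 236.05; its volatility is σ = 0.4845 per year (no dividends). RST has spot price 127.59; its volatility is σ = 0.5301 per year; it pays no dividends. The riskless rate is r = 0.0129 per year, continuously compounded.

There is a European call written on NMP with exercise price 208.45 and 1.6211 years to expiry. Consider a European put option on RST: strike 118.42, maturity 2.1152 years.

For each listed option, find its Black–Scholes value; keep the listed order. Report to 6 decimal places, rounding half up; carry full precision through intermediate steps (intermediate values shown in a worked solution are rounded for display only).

[NMP call K=208.45]
σ√T = 0.4845·√1.6211 = 0.616877
d₁ = (ln(S/K) + (r+σ²/2)T) / (σ√T) = (ln(236.05/208.45) + (0.0129+0.4845²/2)·1.6211) / 0.616877 = (0.124344 + 0.211181) / 0.616877 = 0.543909
d₂ = d₁ − σ√T = 0.543909 − 0.616877 = -0.072968
e^{−rT} = 0.979305
N(d₁) = 0.706748,  N(d₂) = 0.470916
price = S·N(d₁) − K·e^{−rT}·N(d₂) = 166.827895 − 96.130950 = 70.696945
[RST put K=118.42]
σ√T = 0.5301·√2.1152 = 0.770963
d₁ = (ln(S/K) + (r+σ²/2)T) / (σ√T) = (ln(127.59/118.42) + (0.0129+0.5301²/2)·2.1152) / 0.770963 = (0.074584 + 0.324478) / 0.770963 = 0.517616
d₂ = d₁ − σ√T = 0.517616 − 0.770963 = -0.253347
e^{−rT} = 0.973083
N(−d₁) = 0.302363,  N(−d₂) = 0.600000
price = K·e^{−rT}·N(−d₂) − S·N(−d₁) = 69.139496 − 38.578530 = 30.560966

price(NMP call K=208.45) = 70.696945
price(RST put K=118.42) = 30.560966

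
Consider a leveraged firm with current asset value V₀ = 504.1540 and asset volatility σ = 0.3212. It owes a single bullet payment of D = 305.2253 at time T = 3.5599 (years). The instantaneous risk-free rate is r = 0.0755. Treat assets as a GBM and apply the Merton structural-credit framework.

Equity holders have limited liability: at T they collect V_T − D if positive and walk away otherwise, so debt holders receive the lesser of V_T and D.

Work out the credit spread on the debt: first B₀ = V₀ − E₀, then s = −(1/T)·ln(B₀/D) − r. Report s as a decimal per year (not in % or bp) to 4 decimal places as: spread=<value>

spread=0.0120

Equity is a call on the firm's assets struck at D = 305.2253:
d₁ = [ln(V₀/D) + (r + σ²/2)T] / (σ√T)
   = [ln(504.1540/305.2253) + (0.0755 + 0.5·0.3212²)·3.5599] / (0.3212·√3.5599)
   = [0.501832 + 0.452409] / 0.606030 = 1.574575
d₂ = d₁ − σ√T = 1.574575 − 0.606030 = 0.968545
N(d₁) = 0.942323,  N(d₂) = 0.833614,  e^(−rT) = 0.764317
E₀ = V₀·N(d₁) − D·e^(−rT)·N(d₂)
   = 504.1540·0.942323 − 305.2253·0.764317·0.833614 = 280.602899
B₀ = V₀ − E₀ = 504.1540 − 280.602899 = 223.551101
spread = −(1/T)·ln(B₀/D) − r = −(1/3.5599)·ln(223.551101/305.2253) − 0.0755 = 0.01197722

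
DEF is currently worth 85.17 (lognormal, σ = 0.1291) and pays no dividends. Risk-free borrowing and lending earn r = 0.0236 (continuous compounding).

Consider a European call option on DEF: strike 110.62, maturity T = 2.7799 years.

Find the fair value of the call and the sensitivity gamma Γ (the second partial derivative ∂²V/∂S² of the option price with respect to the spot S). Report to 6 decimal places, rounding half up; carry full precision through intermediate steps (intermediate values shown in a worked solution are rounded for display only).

price = 1.987075
Γ = 0.015774

σ√T = 0.1291·√2.7799 = 0.215249
d₁ = (ln(S/K) + (r+σ²/2)T) / (σ√T) = (ln(85.17/110.62) + (0.0236+0.1291²/2)·2.7799) / 0.215249 = (-0.261452 + 0.088772) / 0.215249 = -0.802234
d₂ = d₁ − σ√T = -0.802234 − 0.215249 = -1.017483
e^{−rT} = 0.936500
N(d₁) = 0.211209,  N(d₂) = 0.154462
Call price V = S·N(d₁) − K·e^{−rT}·N(d₂) = 17.988650 − 16.001576 = 1.987075
φ(d₁) = (1/√(2π))·e^{−d₁²/2} = 0.289174
Γ = φ(d₁) / (S·σ·√T) = 0.015774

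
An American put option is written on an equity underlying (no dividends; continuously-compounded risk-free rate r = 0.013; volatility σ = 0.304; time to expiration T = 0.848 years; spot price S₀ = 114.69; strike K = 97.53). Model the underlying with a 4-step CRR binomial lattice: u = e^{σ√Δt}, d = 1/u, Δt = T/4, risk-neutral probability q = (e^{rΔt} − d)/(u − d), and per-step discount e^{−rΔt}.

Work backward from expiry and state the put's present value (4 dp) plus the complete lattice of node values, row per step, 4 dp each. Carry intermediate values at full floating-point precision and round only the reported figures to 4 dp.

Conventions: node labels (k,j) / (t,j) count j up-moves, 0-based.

price = 5.3957
tree:
5.3957
8.8954 1.5573
14.2974 2.9738 0.0000
22.1670 5.6788 0.0000 0.0000
32.0107 10.8443 0.0000 0.0000 0.0000

params: Δt=0.21200 u=1.15024 d=0.86938 q=0.47489 e^(-rΔt)=0.99725
t_4 payoffs: 32.0107 10.8443 0.0000 0.0000 0.0000
k=3: node(3,0) S=75.3630 payoff=22.1670 vs cont=21.8986 → 22.1670 [stop]  node(3,1) S=99.7095 payoff=0.0000 vs cont=5.6788 → 5.6788 [wait]  node(3,2) S=131.9212 payoff=0.0000 vs cont=0.0000 → 0.0000 [wait]  node(3,3) S=174.5392 payoff=0.0000 vs cont=0.0000 → 0.0000 [wait]
k=2: node(2,0) S=86.6857 payoff=10.8443 vs cont=14.2974 → 14.2974 [wait]  node(2,1) S=114.6900 payoff=0.0000 vs cont=2.9738 → 2.9738 [wait]  node(2,2) S=151.7413 payoff=0.0000 vs cont=0.0000 → 0.0000 [wait]
k=1: node(1,0) S=99.7095 payoff=0.0000 vs cont=8.8954 → 8.8954 [wait]  node(1,1) S=131.9212 payoff=0.0000 vs cont=1.5573 → 1.5573 [wait]
k=0: node(0,0) S=114.6900 payoff=0.0000 vs cont=5.3957 → 5.3957 [wait]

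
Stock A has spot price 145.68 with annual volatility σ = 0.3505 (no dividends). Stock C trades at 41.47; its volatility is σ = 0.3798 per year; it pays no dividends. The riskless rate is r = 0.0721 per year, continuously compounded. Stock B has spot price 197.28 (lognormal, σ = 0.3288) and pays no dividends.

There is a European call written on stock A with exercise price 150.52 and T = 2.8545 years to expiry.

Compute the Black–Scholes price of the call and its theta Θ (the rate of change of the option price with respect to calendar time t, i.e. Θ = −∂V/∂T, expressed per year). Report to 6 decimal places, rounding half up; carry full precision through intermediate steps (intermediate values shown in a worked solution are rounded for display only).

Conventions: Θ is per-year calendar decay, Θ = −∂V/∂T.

σ√T = 0.3505·√2.8545 = 0.592179
d₁ = (ln(S/K) + (r+σ²/2)T) / (σ√T) = (ln(145.68/150.52) + (0.0721+0.3505²/2)·2.8545) / 0.592179 = (-0.032684 + 0.381147) / 0.592179 = 0.588444
d₂ = d₁ − σ√T = 0.588444 − 0.592179 = -0.003736
e^{−rT} = 0.813988
N(d₁) = 0.721883,  N(d₂) = 0.498510
Call price V = S·N(d₁) − K·e^{−rT}·N(d₂) = 105.163870 − 61.078161 = 44.085709
φ(d₁) = (1/√(2π))·e^{−d₁²/2} = 0.335521
Θ = −S·φ(d₁)·σ/(2√T) − r·K·e^{−rT}·N(d₂) = −5.070051 − 4.403735 = -9.473787

price = 44.085709
Θ = -9.473787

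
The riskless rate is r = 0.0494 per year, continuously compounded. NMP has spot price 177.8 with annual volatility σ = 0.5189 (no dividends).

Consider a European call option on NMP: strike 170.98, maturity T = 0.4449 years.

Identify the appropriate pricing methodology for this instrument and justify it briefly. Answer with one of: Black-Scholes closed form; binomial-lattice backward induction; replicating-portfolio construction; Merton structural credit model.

framework: Black-Scholes closed form

Key observation: the strike-170.98 call on NMP is European-exercise on a continuously-modelled lognormal underlying, so its value is a single closed-form evaluation.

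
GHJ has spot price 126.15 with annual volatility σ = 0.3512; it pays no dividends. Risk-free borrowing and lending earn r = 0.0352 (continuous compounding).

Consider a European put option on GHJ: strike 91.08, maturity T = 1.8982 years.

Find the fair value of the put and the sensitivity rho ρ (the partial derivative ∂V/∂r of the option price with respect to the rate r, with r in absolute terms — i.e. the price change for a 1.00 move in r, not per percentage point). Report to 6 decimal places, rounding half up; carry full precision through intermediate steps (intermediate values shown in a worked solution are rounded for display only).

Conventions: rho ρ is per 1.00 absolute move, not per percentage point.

price = 5.809367
ρ = -46.017448

σ√T = 0.3512·√1.8982 = 0.483866
d₁ = (ln(S/K) + (r+σ²/2)T) / (σ√T) = (ln(126.15/91.08) + (0.0352+0.3512²/2)·1.8982) / 0.483866 = (0.325733 + 0.183880) / 0.483866 = 1.053211
d₂ = d₁ − σ√T = 1.053211 − 0.483866 = 0.569345
e^{−rT} = 0.935367
N(−d₁) = 0.146122,  N(−d₂) = 0.284561
Put price V = K·e^{−rT}·N(−d₂) − S·N(−d₁) = 24.242676 − 18.433310 = 5.809367
ρ = −K·T·e^{−rT}·N(−d₂) = -46.017448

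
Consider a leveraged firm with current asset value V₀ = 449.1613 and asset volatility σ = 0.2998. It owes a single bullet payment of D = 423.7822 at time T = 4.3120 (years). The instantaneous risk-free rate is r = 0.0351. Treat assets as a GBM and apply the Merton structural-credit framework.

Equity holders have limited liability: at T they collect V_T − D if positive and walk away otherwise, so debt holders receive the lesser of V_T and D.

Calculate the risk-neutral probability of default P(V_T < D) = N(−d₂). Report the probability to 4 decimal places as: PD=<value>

PD=0.4899

With assets at 449.1613 and a single debt payment of 423.7822 at 4.3120 years:
d₁ = [ln(V₀/D) + (r + σ²/2)T] / (σ√T)
   = [ln(449.1613/423.7822) + (0.0351 + 0.5·0.2998²)·4.3120] / (0.2998·√4.3120)
   = [0.058162 + 0.345133] / 0.622545 = 0.647816
d₂ = d₁ − σ√T = 0.647816 − 0.622545 = 0.025271
risk-neutral PD = N(−d₂) = N(-0.025271) = 0.489919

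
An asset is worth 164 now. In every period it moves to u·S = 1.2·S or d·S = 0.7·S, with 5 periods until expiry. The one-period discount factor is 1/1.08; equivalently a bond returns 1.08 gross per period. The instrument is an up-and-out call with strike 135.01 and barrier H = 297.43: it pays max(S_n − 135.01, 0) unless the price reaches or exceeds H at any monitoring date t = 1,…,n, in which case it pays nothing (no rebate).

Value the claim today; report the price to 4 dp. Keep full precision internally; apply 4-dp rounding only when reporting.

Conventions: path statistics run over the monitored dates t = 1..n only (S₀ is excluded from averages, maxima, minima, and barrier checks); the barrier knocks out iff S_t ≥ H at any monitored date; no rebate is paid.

With p* = (R−d)/(u−d) = 0.7600, sum probability × payoff across the paths and divide by R^5.
Enumerate all 2^5 = 32 price paths (U = up ×1.2, D = down ×0.7); each path with k up-moves has probability p*^k·(1−p*)^(5−k).
DDDDD: M=114.8000, payoff=0.0000, prob=0.000796
UDDDD: M=196.8000, payoff=0.0000, prob=0.002521
DUDDD: M=137.7600, payoff=0.0000, prob=0.002521
UUDDD: M=236.1600, payoff=0.0000, prob=0.007985
DDUDD: M=114.8000, payoff=0.0000, prob=0.002521
UDUDD: M=196.8000, payoff=0.0000, prob=0.007985
DUUDD: M=165.3120, payoff=0.0000, prob=0.007985
UUUDD: M=283.3920, payoff=3.8521, prob=0.025285
DDDUD: M=114.8000, payoff=0.0000, prob=0.002521
UDDUD: M=196.8000, payoff=0.0000, prob=0.007985
DUDUD: M=137.7600, payoff=0.0000, prob=0.007985
UUDUD: M=236.1600, payoff=3.8521, prob=0.025285
DDUUD: M=115.7184, payoff=0.0000, prob=0.007985
UDUUD: M=198.3744, payoff=3.8521, prob=0.025285
DUUUD: M=198.3744, payoff=3.8521, prob=0.025285
UUUUD: M=340.0704, payoff=0.0000, prob=0.080069
DDDDU: M=114.8000, payoff=0.0000, prob=0.002521
UDDDU: M=196.8000, payoff=0.0000, prob=0.007985
DUDDU: M=137.7600, payoff=0.0000, prob=0.007985
UUDDU: M=236.1600, payoff=3.8521, prob=0.025285
DDUDU: M=114.8000, payoff=0.0000, prob=0.007985
UDUDU: M=196.8000, payoff=3.8521, prob=0.025285
DUUDU: M=165.3120, payoff=3.8521, prob=0.025285
UUUDU: M=283.3920, payoff=103.0393, prob=0.080069
DDDUU: M=114.8000, payoff=0.0000, prob=0.007985
UDDUU: M=196.8000, payoff=3.8521, prob=0.025285
DUDUU: M=138.8621, payoff=3.8521, prob=0.025285
UUDUU: M=238.0493, payoff=103.0393, prob=0.080069
DDUUU: M=138.8621, payoff=3.8521, prob=0.025285
UDUUU: M=238.0493, payoff=103.0393, prob=0.080069
DUUUU: M=238.0493, payoff=103.0393, prob=0.080069
UUUUU: M=408.0845, payoff=0.0000, prob=0.253553
Price = Σ prob·payoff / R^5 = 33.975099 / 1.469328 = 23.1229

price = 23.1229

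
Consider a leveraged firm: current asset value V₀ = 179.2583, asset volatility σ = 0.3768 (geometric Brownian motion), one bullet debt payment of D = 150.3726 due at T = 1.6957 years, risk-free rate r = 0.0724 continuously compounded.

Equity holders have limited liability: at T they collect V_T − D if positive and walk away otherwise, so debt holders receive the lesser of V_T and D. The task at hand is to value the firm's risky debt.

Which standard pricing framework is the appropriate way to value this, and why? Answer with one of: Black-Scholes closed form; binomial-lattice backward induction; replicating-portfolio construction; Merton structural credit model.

framework: Merton structural credit model

Key observation: the question is about default risk generated by asset-value dynamics against a debt face of 150.3726 — the structural framework prices exactly that.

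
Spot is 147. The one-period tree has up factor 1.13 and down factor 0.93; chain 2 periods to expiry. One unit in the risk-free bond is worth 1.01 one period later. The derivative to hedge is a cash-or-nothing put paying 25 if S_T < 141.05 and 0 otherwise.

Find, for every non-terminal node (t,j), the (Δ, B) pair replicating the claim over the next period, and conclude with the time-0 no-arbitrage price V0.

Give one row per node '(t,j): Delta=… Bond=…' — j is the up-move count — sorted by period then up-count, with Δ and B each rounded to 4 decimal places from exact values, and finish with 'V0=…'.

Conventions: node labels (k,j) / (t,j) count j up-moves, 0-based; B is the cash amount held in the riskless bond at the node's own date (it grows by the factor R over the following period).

(0,0): Delta=-0.5052 Bond=83.0801
(1,0): Delta=-0.9143 Bond=139.8515
(1,1): Delta=0.0000 Bond=0.0000
V0=8.8227

Under the risk-neutral measure, an up-move has probability p* = (R−d)/(u−d) = 0.4000 and values discount at R = 1.01.
Payoffs at expiry: V(2,0)=25.0000, V(2,1)=0.0000, V(2,2)=0.0000
(1,0): S=136.7100. Δ = (V_up−V_dn)/(S_up−S_dn) = (0.0000−25.0000)/(154.4823−127.1403) = -0.9143. V = [p*·0.0000 + (1−p*)·25.0000]/1.01 = 14.8515. B = V − Δ·S = 139.8515.
(1,1): S=166.1100. Δ = (V_up−V_dn)/(S_up−S_dn) = (0.0000−0.0000)/(187.7043−154.4823) = 0.0000. V = [p*·0.0000 + (1−p*)·0.0000]/1.01 = 0.0000. B = V − Δ·S = 0.0000.
(0,0): S=147.0000. Δ = (V_up−V_dn)/(S_up−S_dn) = (0.0000−14.8515)/(166.1100−136.7100) = -0.5052. V = [p*·0.0000 + (1−p*)·14.8515]/1.01 = 8.8227. B = V − Δ·S = 83.0801.
As a check, the time-0 holding Δ(0,0)·S0 + B(0,0) comes to 8.8227 — exactly V0.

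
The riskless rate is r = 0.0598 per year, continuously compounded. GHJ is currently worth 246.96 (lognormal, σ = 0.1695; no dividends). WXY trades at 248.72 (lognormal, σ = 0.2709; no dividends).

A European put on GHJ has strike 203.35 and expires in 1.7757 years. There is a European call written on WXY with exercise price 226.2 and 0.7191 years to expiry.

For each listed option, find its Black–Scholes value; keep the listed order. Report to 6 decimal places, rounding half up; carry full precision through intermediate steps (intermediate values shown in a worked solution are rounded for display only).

[GHJ put K=203.35]
σ√T = 0.1695·√1.7757 = 0.225868
d₁ = (ln(S/K) + (r+σ²/2)T) / (σ√T) = (ln(246.96/203.35) + (0.0598+0.1695²/2)·1.7757) / 0.225868 = (0.194298 + 0.131695) / 0.225868 = 1.443290
d₂ = d₁ − σ√T = 1.443290 − 0.225868 = 1.217422
e^{−rT} = 0.899257
N(−d₁) = 0.074469,  N(−d₂) = 0.111722
price = K·e^{−rT}·N(−d₂) − S·N(−d₁) = 20.429898 − 18.390979 = 2.038919
[WXY call K=226.2]
σ√T = 0.2709·√0.7191 = 0.229723
d₁ = (ln(S/K) + (r+σ²/2)T) / (σ√T) = (ln(248.72/226.2) + (0.0598+0.2709²/2)·0.7191) / 0.229723 = (0.094908 + 0.069388) / 0.229723 = 0.715196
d₂ = d₁ − σ√T = 0.715196 − 0.229723 = 0.485473
e^{−rT} = 0.957909
N(d₁) = 0.762756,  N(d₂) = 0.686330
price = S·N(d₁) − K·e^{−rT}·N(d₂) = 189.712664 − 148.713280 = 40.999383

price(GHJ put K=203.35) = 2.038919
price(WXY call K=226.2) = 40.999383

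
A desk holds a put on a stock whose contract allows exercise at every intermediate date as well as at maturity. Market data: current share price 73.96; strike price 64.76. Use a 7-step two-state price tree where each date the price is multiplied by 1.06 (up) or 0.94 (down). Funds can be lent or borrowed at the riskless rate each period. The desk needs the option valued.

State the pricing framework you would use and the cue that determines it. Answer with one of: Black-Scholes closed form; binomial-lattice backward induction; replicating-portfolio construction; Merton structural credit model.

Key observation: the put (strike 64.76 on spot 73.96) is American-style on a 7-step discrete price model, so the early-exercise decision at every node requires stepwise backward valuation — a closed form cannot price the exercise right.

framework: binomial-lattice backward induction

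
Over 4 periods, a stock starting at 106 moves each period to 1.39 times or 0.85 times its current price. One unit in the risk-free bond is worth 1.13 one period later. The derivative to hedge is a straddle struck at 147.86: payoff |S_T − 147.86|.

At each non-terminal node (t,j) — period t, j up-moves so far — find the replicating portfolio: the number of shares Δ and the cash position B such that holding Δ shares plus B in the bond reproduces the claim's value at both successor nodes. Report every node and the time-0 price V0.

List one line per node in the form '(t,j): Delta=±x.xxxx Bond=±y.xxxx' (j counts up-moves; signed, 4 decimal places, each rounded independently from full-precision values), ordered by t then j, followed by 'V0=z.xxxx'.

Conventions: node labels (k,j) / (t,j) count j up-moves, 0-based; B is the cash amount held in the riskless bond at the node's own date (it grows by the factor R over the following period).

Arbitrage-free pricing uses the up-move probability p* = (R−d)/(u−d) = 0.5185, discounting each step at R = 1.13.
Terminal payoffs: V(4,0)=92.5273, V(4,1)=57.3748, V(4,2)=0.1099, V(4,3)=94.1143, V(4,4)=247.8391
Node (3,0) S=65.0972: V=(p*·57.3748+(1−p*)·92.5273)/1.13=65.7523; Δ=(57.3748−92.5273)/(90.4852−55.3327)=-1.0000; B=V−Δ·S=130.8496
Node (3,1) S=106.4531: V=(p*·0.1099+(1−p*)·57.3748)/1.13=24.4972; Δ=(0.1099−57.3748)/(147.9699−90.4852)=-0.9962; B=V−Δ·S=130.5434
Node (3,2) S=174.0822: V=(p*·94.1143+(1−p*)·0.1099)/1.13=43.2327; Δ=(94.1143−0.1099)/(241.9743−147.9699)=1.0000; B=V−Δ·S=-130.8496
Node (3,3) S=284.6756: V=(p*·247.8391+(1−p*)·94.1143)/1.13=153.8261; Δ=(247.8391−94.1143)/(395.6991−241.9743)=1.0000; B=V−Δ·S=-130.8496
Node (2,0) S=76.5850: V=(p*·24.4972+(1−p*)·65.7523)/1.13=39.2573; Δ=(24.4972−65.7523)/(106.4531−65.0972)=-0.9976; B=V−Δ·S=115.6556
Node (2,1) S=125.2390: V=(p*·43.2327+(1−p*)·24.4972)/1.13=30.2760; Δ=(43.2327−24.4972)/(174.0822−106.4532)=0.2770; B=V−Δ·S=-4.4192
Node (2,2) S=204.8026: V=(p*·153.8261+(1−p*)·43.2327)/1.13=89.0065; Δ=(153.8261−43.2327)/(284.6756−174.0822)=1.0000; B=V−Δ·S=-115.7961
Node (1,0) S=90.1000: V=(p*·30.2760+(1−p*)·39.2573)/1.13=30.6198; Δ=(30.2760−39.2573)/(125.2390−76.5850)=-0.1846; B=V−Δ·S=47.2519
Node (1,1) S=147.3400: V=(p*·89.0065+(1−p*)·30.2760)/1.13=53.7424; Δ=(89.0065−30.2760)/(204.8026−125.2390)=0.7382; B=V−Δ·S=-55.0178
Node (0,0) S=106.0000: V=(p*·53.7424+(1−p*)·30.6198)/1.13=37.7073; Δ=(53.7424−30.6198)/(147.3400−90.1000)=0.4040; B=V−Δ·S=-5.1123
Check: Δ(0,0)·S0 + B(0,0) = 37.7073 = V0.

(0,0): Delta=0.4040 Bond=-5.1123
(1,0): Delta=-0.1846 Bond=47.2519
(1,1): Delta=0.7382 Bond=-55.0178
(2,0): Delta=-0.9976 Bond=115.6556
(2,1): Delta=0.2770 Bond=-4.4192
(2,2): Delta=1.0000 Bond=-115.7961
(3,0): Delta=-1.0000 Bond=130.8496
(3,1): Delta=-0.9962 Bond=130.5434
(3,2): Delta=1.0000 Bond=-130.8496
(3,3): Delta=1.0000 Bond=-130.8496
V0=37.7073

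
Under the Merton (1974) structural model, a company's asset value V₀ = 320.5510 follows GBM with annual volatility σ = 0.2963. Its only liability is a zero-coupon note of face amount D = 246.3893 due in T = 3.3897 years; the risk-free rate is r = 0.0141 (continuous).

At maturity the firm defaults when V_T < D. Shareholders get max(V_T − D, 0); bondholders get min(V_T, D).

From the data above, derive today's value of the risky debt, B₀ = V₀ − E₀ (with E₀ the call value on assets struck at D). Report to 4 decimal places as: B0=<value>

Equity is a call on the firm's assets struck at D = 246.3893:
d₁ = [ln(V₀/D) + (r + σ²/2)T] / (σ√T)
   = [ln(320.5510/246.3893) + (0.0141 + 0.5·0.2963²)·3.3897] / (0.2963·√3.3897)
   = [0.263129 + 0.196592] / 0.545522 = 0.842717
d₂ = d₁ − σ√T = 0.842717 − 0.545522 = 0.297195
N(d₁) = 0.800307,  N(d₂) = 0.616841,  e^(−rT) = 0.953329
E₀ = V₀·N(d₁) − D·e^(−rT)·N(d₂)
   = 320.5510·0.800307 − 246.3893·0.953329·0.616841 = 111.649164
B₀ = V₀ − E₀ = 320.5510 − 111.649164 = 208.901836

B0=208.9018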